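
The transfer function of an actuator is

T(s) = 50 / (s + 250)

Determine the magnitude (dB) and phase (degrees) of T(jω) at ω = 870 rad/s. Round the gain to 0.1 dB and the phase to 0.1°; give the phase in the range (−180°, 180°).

-25.2 dB, -74.0°

Substitute s = j870:
Numerator: 50 = 50 + j0
Denominator: (j870) + 250 = 250 + j870
|N| = √(50² + 0²) ≈ 50, ∠N ≈ 0.00°
|D| = √(250² + 870²) ≈ 905.21, ∠D ≈ 73.97°
|T| = 50 / 905.21 ≈ 0.055236
Gain = 20 log₁₀(0.055236) ≈ -25.16 dB
∠T = 0.00° − 73.97° = -73.97°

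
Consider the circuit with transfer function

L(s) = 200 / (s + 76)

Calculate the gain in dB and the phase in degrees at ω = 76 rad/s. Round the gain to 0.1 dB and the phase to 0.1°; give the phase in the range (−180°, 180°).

5.4 dB, -45.0°

At s = jω = j76:
pole (s+76): 76 + j76 → |·| = √(76²+76²) = √11552 ≈ 107.48, ∠ = arctan(76/76) ≈ 45.00°
|L| = 200 / 107.48 ≈ 1.8608
Gain = 20 log₁₀(1.8608) ≈ 5.39 dB
∠L = 0.00° − 45.00° = -45.00°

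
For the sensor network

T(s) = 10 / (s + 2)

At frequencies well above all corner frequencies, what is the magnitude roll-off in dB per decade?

Each pole contributes −20 dB/decade at high frequency; each zero contributes +20 dB/decade.
Net: 0 zero(s) − 1 pole(s) → -20 dB/decade.

-20 dB/decade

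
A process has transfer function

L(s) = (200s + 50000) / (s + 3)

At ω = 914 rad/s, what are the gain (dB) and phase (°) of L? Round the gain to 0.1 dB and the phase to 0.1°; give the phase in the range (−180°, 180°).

Substitute s = j914:
Numerator: 200(j914) + 50000 = 50000 + j182800
Denominator: (j914) + 3 = 3 + j914
|N| = √(50000² + 182800²) ≈ 1.8951e+05, ∠N ≈ 74.70°
|D| = √(3² + 914²) ≈ 914, ∠D ≈ 89.81°
|L| = 1.8951e+05 / 914 ≈ 207.34
Gain = 20 log₁₀(207.34) ≈ 46.33 dB
∠L = 74.70° − 89.81° = -15.11°

46.3 dB, -15.1°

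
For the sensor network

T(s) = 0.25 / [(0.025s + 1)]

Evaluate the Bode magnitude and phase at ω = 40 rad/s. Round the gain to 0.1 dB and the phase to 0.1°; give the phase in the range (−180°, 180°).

At ω = 40 rad/s:
pole (1 + j40·0.025) = 1 + j1 → |·| ≈ 1.4142, ∠ ≈ 45.00°
|T| = 0.25 · 1 / (1.4142) ≈ 0.17678
Gain = 20 log₁₀(0.17678) ≈ -15.05 dB
∠T = (0°) − (45.00°) = -45.00°

-15.1 dB, -45.0°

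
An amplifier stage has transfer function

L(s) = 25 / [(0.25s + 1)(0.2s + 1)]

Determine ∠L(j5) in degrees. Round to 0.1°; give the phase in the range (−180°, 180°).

At ω = 5 rad/s:
pole (1 + j5·0.25) = 1 + j1.25 → |·| ≈ 1.6008, ∠ ≈ 51.34°
pole (1 + j5·0.2) = 1 + j1 → |·| ≈ 1.4142, ∠ ≈ 45.00°
∠L = (0°) − (51.34° + 45.00°) = -96.34°

-96.3°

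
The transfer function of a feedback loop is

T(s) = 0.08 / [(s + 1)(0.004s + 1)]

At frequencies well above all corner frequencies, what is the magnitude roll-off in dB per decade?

Each pole contributes −20 dB/decade at high frequency; each zero contributes +20 dB/decade.
Net: 0 zero(s) − 2 pole(s) → -40 dB/decade.

-40 dB/decade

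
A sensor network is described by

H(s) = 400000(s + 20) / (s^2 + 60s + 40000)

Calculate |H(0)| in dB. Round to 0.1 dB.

46.0 dB

H(0) = 400000·20 / 40000 = 200
20 log₁₀(200) ≈ 46.02 dB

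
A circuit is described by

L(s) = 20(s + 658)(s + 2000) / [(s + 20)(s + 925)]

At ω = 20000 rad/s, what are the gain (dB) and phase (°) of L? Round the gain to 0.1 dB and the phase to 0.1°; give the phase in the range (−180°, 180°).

At s = jω = j20000:
zero (s+658): 658 + j20000 → |·| = √(658²+20000²) = √400432964 ≈ 20011, ∠ = arctan(20000/658) ≈ 88.12°
zero (s+2000): 2000 + j20000 → |·| = √(2000²+20000²) = √404000000 ≈ 20100, ∠ = arctan(20000/2000) ≈ 84.29°
pole (s+20): 20 + j20000 → |·| = √(20²+20000²) = √400000400 ≈ 20000, ∠ = arctan(20000/20) ≈ 89.94°
pole (s+925): 925 + j20000 → |·| = √(925²+20000²) = √400855625 ≈ 20021, ∠ = arctan(20000/925) ≈ 87.35°
|L| = 20 · 4.0222e+08 / 4.0042e+08 ≈ 20.09
Gain = 20 log₁₀(20.09) ≈ 26.06 dB
∠L = 172.41° − 177.29° = -4.88°

26.1 dB, -4.9°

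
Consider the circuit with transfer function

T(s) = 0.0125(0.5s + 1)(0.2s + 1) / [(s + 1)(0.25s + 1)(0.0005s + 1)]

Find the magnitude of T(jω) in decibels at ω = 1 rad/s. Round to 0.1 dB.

At ω = 1 rad/s:
zero (1 + j1·0.5) = 1 + j0.5 → |·| ≈ 1.118, ∠ ≈ 26.57°
zero (1 + j1·0.2) = 1 + j0.2 → |·| ≈ 1.0198, ∠ ≈ 11.31°
pole (1 + j1·1) = 1 + j1 → |·| ≈ 1.4142, ∠ ≈ 45.00°
pole (1 + j1·0.25) = 1 + j0.25 → |·| ≈ 1.0308, ∠ ≈ 14.04°
pole (1 + j1·0.0005) = 1 + j0.0005 → |·| ≈ 1, ∠ ≈ 0.03°
|T| = 0.0125 · 1.118 · 1.0198 / (1.4142 · 1.0308 · 1) ≈ 0.0097765
Gain = 20 log₁₀(0.0097765) ≈ -40.20 dB

-40.2 dB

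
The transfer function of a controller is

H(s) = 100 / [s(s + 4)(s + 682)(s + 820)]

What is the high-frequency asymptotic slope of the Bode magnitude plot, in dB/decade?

-80 dB/decade

Each pole contributes −20 dB/decade at high frequency; each zero contributes +20 dB/decade.
Net: 0 zero(s) − 4 pole(s) → -80 dB/decade.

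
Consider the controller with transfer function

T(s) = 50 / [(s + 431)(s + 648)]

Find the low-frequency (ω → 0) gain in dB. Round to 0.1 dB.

-74.9 dB

T(0) = 50 / (431·648) ≈ 0.00017903
20 log₁₀(0.00017903) ≈ -74.94 dB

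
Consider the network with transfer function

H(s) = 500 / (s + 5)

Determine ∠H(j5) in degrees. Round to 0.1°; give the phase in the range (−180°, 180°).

At s = jω = j5:
pole (s+5): 5 + j5 → |·| = √(5²+5²) = √50 ≈ 7.0711, ∠ = arctan(5/5) ≈ 45.00°
∠H = 0.00° − 45.00° = -45.00°

-45.0°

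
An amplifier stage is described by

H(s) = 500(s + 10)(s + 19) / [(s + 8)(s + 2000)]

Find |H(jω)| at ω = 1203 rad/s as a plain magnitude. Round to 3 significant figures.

At s = jω = j1203:
zero (s+10): 10 + j1203 → |·| = √(10²+1203²) = √1447309 ≈ 1203, ∠ = arctan(1203/10) ≈ 89.52°
zero (s+19): 19 + j1203 → |·| = √(19²+1203²) = √1447570 ≈ 1203.2, ∠ = arctan(1203/19) ≈ 89.10°
pole (s+8): 8 + j1203 → |·| = √(8²+1203²) = √1447273 ≈ 1203, ∠ = arctan(1203/8) ≈ 89.62°
pole (s+2000): 2000 + j1203 → |·| = √(2000²+1203²) = √5447209 ≈ 2333.9, ∠ = arctan(1203/2000) ≈ 31.03°
|H| = 500 · 1.4474e+06 / 2.8077e+06 ≈ 257.76

258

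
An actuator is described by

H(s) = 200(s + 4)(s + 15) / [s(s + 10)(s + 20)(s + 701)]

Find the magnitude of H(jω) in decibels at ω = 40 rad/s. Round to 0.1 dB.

-43.6 dB

At s = jω = j40:
zero (s+4): 4 + j40 → |·| = √(4²+40²) = √1616 ≈ 40.2, ∠ = arctan(40/4) ≈ 84.29°
zero (s+15): 15 + j40 → |·| = √(15²+40²) = √1825 ≈ 42.72, ∠ = arctan(40/15) ≈ 69.44°
pole (s+10): 10 + j40 → |·| = √(10²+40²) = √1700 ≈ 41.231, ∠ = arctan(40/10) ≈ 75.96°
pole (s+20): 20 + j40 → |·| = √(20²+40²) = √2000 ≈ 44.721, ∠ = arctan(40/20) ≈ 63.43°
pole (s+701): 701 + j40 → |·| = √(701²+40²) = √493001 ≈ 702.14, ∠ = arctan(40/701) ≈ 3.27°
pole at origin: |s| = 40, ∠ = 90.00° (in denominator)
|H| = 200 · 1717.3 / 5.1787e+07 ≈ 0.0066322
Gain = 20 log₁₀(0.0066322) ≈ -43.57 dB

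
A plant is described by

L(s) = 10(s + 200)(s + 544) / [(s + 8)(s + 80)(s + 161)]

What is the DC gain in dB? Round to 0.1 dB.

L(0) = 10·200·544 / (8·80·161) ≈ 10.559
20 log₁₀(10.559) ≈ 20.47 dB

20.5 dB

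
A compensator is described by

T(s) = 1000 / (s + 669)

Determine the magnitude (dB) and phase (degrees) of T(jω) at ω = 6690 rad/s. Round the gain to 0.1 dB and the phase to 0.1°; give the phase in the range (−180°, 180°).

At s = jω = j6690:
pole (s+669): 669 + j6690 → |·| = √(669²+6690²) = √45203661 ≈ 6723.4, ∠ = arctan(6690/669) ≈ 84.29°
|T| = 1000 / 6723.4 ≈ 0.14873
Gain = 20 log₁₀(0.14873) ≈ -16.55 dB
∠T = 0.00° − 84.29° = -84.29°

-16.6 dB, -84.3°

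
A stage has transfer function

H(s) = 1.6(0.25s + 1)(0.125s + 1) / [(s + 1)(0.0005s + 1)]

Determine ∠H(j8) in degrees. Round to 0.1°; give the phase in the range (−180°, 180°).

At ω = 8 rad/s:
zero (1 + j8·0.25) = 1 + j2 → |·| ≈ 2.2361, ∠ ≈ 63.43°
zero (1 + j8·0.125) = 1 + j1 → |·| ≈ 1.4142, ∠ ≈ 45.00°
pole (1 + j8·1) = 1 + j8 → |·| ≈ 8.0623, ∠ ≈ 82.87°
pole (1 + j8·0.0005) = 1 + j0.004 → |·| ≈ 1, ∠ ≈ 0.23°
∠H = (63.43° + 45.00°) − (82.87° + 0.23°) = 25.33°

25.3°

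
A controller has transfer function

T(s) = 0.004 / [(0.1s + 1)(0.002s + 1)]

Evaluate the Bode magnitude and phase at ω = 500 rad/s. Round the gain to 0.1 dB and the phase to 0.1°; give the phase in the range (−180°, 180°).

-85.0 dB, -133.9°

At ω = 500 rad/s:
pole (1 + j500·0.1) = 1 + j50 → |·| ≈ 50.01, ∠ ≈ 88.85°
pole (1 + j500·0.002) = 1 + j1 → |·| ≈ 1.4142, ∠ ≈ 45.00°
|T| = 0.004 · 1 / (50.01 · 1.4142) ≈ 5.6558e-05
Gain = 20 log₁₀(5.6558e-05) ≈ -84.95 dB
∠T = (0°) − (88.85° + 45.00°) = -133.85°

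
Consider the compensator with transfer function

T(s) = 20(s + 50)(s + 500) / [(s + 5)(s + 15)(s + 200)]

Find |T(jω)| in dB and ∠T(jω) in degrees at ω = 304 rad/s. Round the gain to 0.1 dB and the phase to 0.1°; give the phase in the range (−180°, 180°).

At s = jω = j304:
zero (s+50): 50 + j304 → |·| = √(50²+304²) = √94916 ≈ 308.08, ∠ = arctan(304/50) ≈ 80.66°
zero (s+500): 500 + j304 → |·| = √(500²+304²) = √342416 ≈ 585.16, ∠ = arctan(304/500) ≈ 31.30°
pole (s+5): 5 + j304 → |·| = √(5²+304²) = √92441 ≈ 304.04, ∠ = arctan(304/5) ≈ 89.06°
pole (s+15): 15 + j304 → |·| = √(15²+304²) = √92641 ≈ 304.37, ∠ = arctan(304/15) ≈ 87.18°
pole (s+200): 200 + j304 → |·| = √(200²+304²) = √132416 ≈ 363.89, ∠ = arctan(304/200) ≈ 56.66°
|T| = 20 · 1.8028e+05 / 3.3675e+07 ≈ 0.10707
Gain = 20 log₁₀(0.10707) ≈ -19.41 dB
∠T = 111.96° − 232.90° = -120.94°

-19.4 dB, -120.9°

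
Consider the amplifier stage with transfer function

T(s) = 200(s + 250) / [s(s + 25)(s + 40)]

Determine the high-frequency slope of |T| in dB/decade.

-40 dB/decade

Each pole contributes −20 dB/decade at high frequency; each zero contributes +20 dB/decade.
Net: 1 zero(s) − 3 pole(s) → -40 dB/decade.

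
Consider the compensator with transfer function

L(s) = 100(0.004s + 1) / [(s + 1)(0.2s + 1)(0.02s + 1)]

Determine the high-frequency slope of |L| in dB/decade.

-40 dB/decade

Each pole contributes −20 dB/decade at high frequency; each zero contributes +20 dB/decade.
Net: 1 zero(s) − 3 pole(s) → -40 dB/decade.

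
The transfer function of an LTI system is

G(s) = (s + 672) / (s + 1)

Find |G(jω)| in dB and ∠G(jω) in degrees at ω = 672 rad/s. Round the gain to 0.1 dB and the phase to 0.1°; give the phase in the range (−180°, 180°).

3.0 dB, -44.9°

Substitute s = j672:
Numerator: (j672) + 672 = 672 + j672
Denominator: (j672) + 1 = 1 + j672
|N| = √(672² + 672²) ≈ 950.35, ∠N ≈ 45.00°
|D| = √(1² + 672²) ≈ 672, ∠D ≈ 89.91°
|G| = 950.35 / 672 ≈ 1.4142
Gain = 20 log₁₀(1.4142) ≈ 3.01 dB
∠G = 45.00° − 89.91° = -44.91°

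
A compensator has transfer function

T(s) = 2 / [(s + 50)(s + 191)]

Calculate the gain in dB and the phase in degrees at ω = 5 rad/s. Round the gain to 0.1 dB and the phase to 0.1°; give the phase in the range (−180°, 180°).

At s = jω = j5:
pole (s+50): 50 + j5 → |·| = √(50²+5²) = √2525 ≈ 50.249, ∠ = arctan(5/50) ≈ 5.71°
pole (s+191): 191 + j5 → |·| = √(191²+5²) = √36506 ≈ 191.07, ∠ = arctan(5/191) ≈ 1.50°
|T| = 2 / 9601.1 ≈ 0.00020831
Gain = 20 log₁₀(0.00020831) ≈ -73.63 dB
∠T = 0.00° − 7.21° = -7.21°

-73.6 dB, -7.2°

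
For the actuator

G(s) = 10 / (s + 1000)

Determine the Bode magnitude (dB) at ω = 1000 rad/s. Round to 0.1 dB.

Substitute s = j1000:
Numerator: 10 = 10 + j0
Denominator: (j1000) + 1000 = 1000 + j1000
|N| = √(10² + 0²) ≈ 10, ∠N ≈ 0.00°
|D| = √(1000² + 1000²) ≈ 1414.2, ∠D ≈ 45.00°
|G| = 10 / 1414.2 ≈ 0.0070711
Gain = 20 log₁₀(0.0070711) ≈ -43.01 dB

-43.0 dB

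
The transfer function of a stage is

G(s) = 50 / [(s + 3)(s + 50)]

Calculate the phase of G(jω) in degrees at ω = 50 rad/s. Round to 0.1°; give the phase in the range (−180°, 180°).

-131.6°

At s = jω = j50:
pole (s+3): 3 + j50 → |·| = √(3²+50²) = √2509 ≈ 50.09, ∠ = arctan(50/3) ≈ 86.57°
pole (s+50): 50 + j50 → |·| = √(50²+50²) = √5000 ≈ 70.711, ∠ = arctan(50/50) ≈ 45.00°
∠G = 0.00° − 131.57° = -131.57°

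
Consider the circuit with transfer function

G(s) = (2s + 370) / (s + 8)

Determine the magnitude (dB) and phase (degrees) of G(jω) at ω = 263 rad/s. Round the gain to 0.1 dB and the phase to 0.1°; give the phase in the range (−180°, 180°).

7.8 dB, -33.4°

Substitute s = j263:
Numerator: 2(j263) + 370 = 370 + j526
Denominator: (j263) + 8 = 8 + j263
|N| = √(370² + 526²) ≈ 643.1, ∠N ≈ 54.88°
|D| = √(8² + 263²) ≈ 263.12, ∠D ≈ 88.26°
|G| = 643.1 / 263.12 ≈ 2.4441
Gain = 20 log₁₀(2.4441) ≈ 7.76 dB
∠G = 54.88° − 88.26° = -33.38°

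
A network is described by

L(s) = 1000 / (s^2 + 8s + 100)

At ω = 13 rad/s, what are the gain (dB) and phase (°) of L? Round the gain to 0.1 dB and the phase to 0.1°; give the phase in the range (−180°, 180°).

18.1 dB, -123.6°

At s = jω = j13:
quadratic: (j13)² + 8·j13 + 100 = -69 + j104 → |·| ≈ 124.81, ∠ ≈ 123.56°
|L| = 1000 / 124.81 ≈ 8.0122
Gain = 20 log₁₀(8.0122) ≈ 18.08 dB
∠L = 0.00° − 123.56° = -123.56°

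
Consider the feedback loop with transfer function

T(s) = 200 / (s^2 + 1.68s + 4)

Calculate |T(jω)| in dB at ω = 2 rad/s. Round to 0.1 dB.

35.5 dB

At s = jω = j2:
quadratic: (j2)² + 1.68·j2 + 4 = 0 + j3.36 → |·| ≈ 3.36, ∠ ≈ 90.00°
|T| = 200 / 3.36 ≈ 59.524
Gain = 20 log₁₀(59.524) ≈ 35.49 dB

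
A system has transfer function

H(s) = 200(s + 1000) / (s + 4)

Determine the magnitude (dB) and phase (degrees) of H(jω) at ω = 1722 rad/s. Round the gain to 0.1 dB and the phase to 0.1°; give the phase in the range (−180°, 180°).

47.3 dB, -30.0°

At s = jω = j1722:
zero (s+1000): 1000 + j1722 → |·| = √(1000²+1722²) = √3965284 ≈ 1991.3, ∠ = arctan(1722/1000) ≈ 59.86°
pole (s+4): 4 + j1722 → |·| = √(4²+1722²) = √2965300 ≈ 1722, ∠ = arctan(1722/4) ≈ 89.87°
|H| = 200 · 1991.3 / 1722 ≈ 231.28
Gain = 20 log₁₀(231.28) ≈ 47.28 dB
∠H = 59.86° − 89.87° = -30.01°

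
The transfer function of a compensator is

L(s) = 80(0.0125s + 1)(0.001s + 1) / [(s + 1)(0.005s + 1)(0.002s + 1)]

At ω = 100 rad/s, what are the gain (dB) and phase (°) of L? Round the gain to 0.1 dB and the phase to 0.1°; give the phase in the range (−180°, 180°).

At ω = 100 rad/s:
zero (1 + j100·0.0125) = 1 + j1.25 → |·| ≈ 1.6008, ∠ ≈ 51.34°
zero (1 + j100·0.001) = 1 + j0.1 → |·| ≈ 1.005, ∠ ≈ 5.71°
pole (1 + j100·1) = 1 + j100 → |·| ≈ 100, ∠ ≈ 89.43°
pole (1 + j100·0.005) = 1 + j0.5 → |·| ≈ 1.118, ∠ ≈ 26.57°
pole (1 + j100·0.002) = 1 + j0.2 → |·| ≈ 1.0198, ∠ ≈ 11.31°
|L| = 80 · 1.6008 · 1.005 / (100 · 1.118 · 1.0198) ≈ 1.1289
Gain = 20 log₁₀(1.1289) ≈ 1.05 dB
∠L = (51.34° + 5.71°) − (89.43° + 26.57° + 11.31°) = -70.26°

1.1 dB, -70.3°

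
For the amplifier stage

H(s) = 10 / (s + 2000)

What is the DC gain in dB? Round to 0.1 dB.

H(0) = 10 / 2000 = 0.005
20 log₁₀(0.005) ≈ -46.02 dB

-46.0 dB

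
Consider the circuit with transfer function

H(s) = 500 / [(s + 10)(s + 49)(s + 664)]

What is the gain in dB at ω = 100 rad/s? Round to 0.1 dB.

At s = jω = j100:
pole (s+10): 10 + j100 → |·| = √(10²+100²) = √10100 ≈ 100.5, ∠ = arctan(100/10) ≈ 84.29°
pole (s+49): 49 + j100 → |·| = √(49²+100²) = √12401 ≈ 111.36, ∠ = arctan(100/49) ≈ 63.90°
pole (s+664): 664 + j100 → |·| = √(664²+100²) = √450896 ≈ 671.49, ∠ = arctan(100/664) ≈ 8.56°
|H| = 500 / 7.5151e+06 ≈ 6.6533e-05
Gain = 20 log₁₀(6.6533e-05) ≈ -83.54 dB

-83.5 dB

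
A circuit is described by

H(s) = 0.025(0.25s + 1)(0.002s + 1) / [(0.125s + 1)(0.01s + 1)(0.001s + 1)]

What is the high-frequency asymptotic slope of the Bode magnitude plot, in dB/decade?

Each pole contributes −20 dB/decade at high frequency; each zero contributes +20 dB/decade.
Net: 2 zero(s) − 3 pole(s) → -20 dB/decade.

-20 dB/decade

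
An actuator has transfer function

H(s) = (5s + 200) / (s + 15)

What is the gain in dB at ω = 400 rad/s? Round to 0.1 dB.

Substitute s = j400:
Numerator: 5(j400) + 200 = 200 + j2000
Denominator: (j400) + 15 = 15 + j400
|N| = √(200² + 2000²) ≈ 2010, ∠N ≈ 84.29°
|D| = √(15² + 400²) ≈ 400.28, ∠D ≈ 87.85°
|H| = 2010 / 400.28 ≈ 5.0215
Gain = 20 log₁₀(5.0215) ≈ 14.02 dB

14.0 dB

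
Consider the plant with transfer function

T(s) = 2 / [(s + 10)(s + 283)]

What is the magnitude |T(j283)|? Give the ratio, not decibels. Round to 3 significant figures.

At s = jω = j283:
pole (s+10): 10 + j283 → |·| = √(10²+283²) = √80189 ≈ 283.18, ∠ = arctan(283/10) ≈ 87.98°
pole (s+283): 283 + j283 → |·| = √(283²+283²) = √160178 ≈ 400.22, ∠ = arctan(283/283) ≈ 45.00°
|T| = 2 / 1.1333e+05 ≈ 1.7648e-05

1.76e-05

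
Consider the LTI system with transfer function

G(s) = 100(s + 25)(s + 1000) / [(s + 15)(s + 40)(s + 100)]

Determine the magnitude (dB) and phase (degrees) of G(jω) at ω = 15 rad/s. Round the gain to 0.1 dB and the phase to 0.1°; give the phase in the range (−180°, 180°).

At s = jω = j15:
zero (s+25): 25 + j15 → |·| = √(25²+15²) = √850 ≈ 29.155, ∠ = arctan(15/25) ≈ 30.96°
zero (s+1000): 1000 + j15 → |·| = √(1000²+15²) = √1000225 ≈ 1000.1, ∠ = arctan(15/1000) ≈ 0.86°
pole (s+15): 15 + j15 → |·| = √(15²+15²) = √450 ≈ 21.213, ∠ = arctan(15/15) ≈ 45.00°
pole (s+40): 40 + j15 → |·| = √(40²+15²) = √1825 ≈ 42.72, ∠ = arctan(15/40) ≈ 20.56°
pole (s+100): 100 + j15 → |·| = √(100²+15²) = √10225 ≈ 101.12, ∠ = arctan(15/100) ≈ 8.53°
|G| = 100 · 29158 / 91637 ≈ 31.819
Gain = 20 log₁₀(31.819) ≈ 30.05 dB
∠G = 31.82° − 74.09° = -42.27°

30.1 dB, -42.3°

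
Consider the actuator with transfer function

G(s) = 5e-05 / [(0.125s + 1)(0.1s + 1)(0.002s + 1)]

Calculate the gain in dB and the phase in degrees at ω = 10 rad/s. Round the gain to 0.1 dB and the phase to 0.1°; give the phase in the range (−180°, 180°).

At ω = 10 rad/s:
pole (1 + j10·0.125) = 1 + j1.25 → |·| ≈ 1.6008, ∠ ≈ 51.34°
pole (1 + j10·0.1) = 1 + j1 → |·| ≈ 1.4142, ∠ ≈ 45.00°
pole (1 + j10·0.002) = 1 + j0.02 → |·| ≈ 1.0002, ∠ ≈ 1.15°
|G| = 5e-05 · 1 / (1.6008 · 1.4142 · 1.0002) ≈ 2.2082e-05
Gain = 20 log₁₀(2.2082e-05) ≈ -93.12 dB
∠G = (0°) − (51.34° + 45.00° + 1.15°) = -97.49°

-93.1 dB, -97.5°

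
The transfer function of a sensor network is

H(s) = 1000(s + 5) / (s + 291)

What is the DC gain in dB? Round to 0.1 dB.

H(0) = 1000·5 / (291) ≈ 17.182
20 log₁₀(17.182) ≈ 24.70 dB

24.7 dB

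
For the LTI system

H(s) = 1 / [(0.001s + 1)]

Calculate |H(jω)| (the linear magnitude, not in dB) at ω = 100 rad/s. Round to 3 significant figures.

0.995

At ω = 100 rad/s:
pole (1 + j100·0.001) = 1 + j0.1 → |·| ≈ 1.005, ∠ ≈ 5.71°
|H| = 1 · 1 / (1.005) ≈ 0.99502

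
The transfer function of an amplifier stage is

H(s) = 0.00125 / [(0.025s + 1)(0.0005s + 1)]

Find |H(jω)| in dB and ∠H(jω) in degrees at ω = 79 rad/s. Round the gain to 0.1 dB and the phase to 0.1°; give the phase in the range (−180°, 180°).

At ω = 79 rad/s:
pole (1 + j79·0.025) = 1 + j1.975 → |·| ≈ 2.2137, ∠ ≈ 63.15°
pole (1 + j79·0.0005) = 1 + j0.0395 → |·| ≈ 1.0008, ∠ ≈ 2.26°
|H| = 0.00125 · 1 / (2.2137 · 1.0008) ≈ 0.00056421
Gain = 20 log₁₀(0.00056421) ≈ -64.97 dB
∠H = (0°) − (63.15° + 2.26°) = -65.41°

-65.0 dB, -65.4°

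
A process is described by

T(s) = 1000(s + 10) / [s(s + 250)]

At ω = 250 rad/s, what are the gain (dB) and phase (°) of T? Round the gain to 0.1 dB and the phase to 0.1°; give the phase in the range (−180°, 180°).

At s = jω = j250:
zero (s+10): 10 + j250 → |·| = √(10²+250²) = √62600 ≈ 250.2, ∠ = arctan(250/10) ≈ 87.71°
pole (s+250): 250 + j250 → |·| = √(250²+250²) = √125000 ≈ 353.55, ∠ = arctan(250/250) ≈ 45.00°
pole at origin: |s| = 250, ∠ = 90.00° (in denominator)
|T| = 1000 · 250.2 / 88388 ≈ 2.8307
Gain = 20 log₁₀(2.8307) ≈ 9.04 dB
∠T = 87.71° − 135.00° = -47.29°

9.0 dB, -47.3°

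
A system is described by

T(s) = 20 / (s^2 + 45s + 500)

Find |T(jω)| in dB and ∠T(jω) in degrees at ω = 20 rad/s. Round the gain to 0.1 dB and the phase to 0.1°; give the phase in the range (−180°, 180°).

-33.1 dB, -83.7°

Substitute s = j20:
Numerator: 20 = 20 + j0
Denominator: (j20)^2 + 45(j20) + 500 = 100 + j900
|N| = √(20² + 0²) ≈ 20, ∠N ≈ 0.00°
|D| = √(100² + 900²) ≈ 905.54, ∠D ≈ 83.66°
|T| = 20 / 905.54 ≈ 0.022086
Gain = 20 log₁₀(0.022086) ≈ -33.12 dB
∠T = 0.00° − 83.66° = -83.66°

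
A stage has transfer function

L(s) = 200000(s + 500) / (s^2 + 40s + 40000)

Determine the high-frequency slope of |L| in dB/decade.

-20 dB/decade

Each pole contributes −20 dB/decade at high frequency; each zero contributes +20 dB/decade.
Net: 1 zero(s) − 2 pole(s) → -20 dB/decade.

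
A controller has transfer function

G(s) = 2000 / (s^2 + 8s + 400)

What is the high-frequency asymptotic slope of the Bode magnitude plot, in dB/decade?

-40 dB/decade

Each pole contributes −20 dB/decade at high frequency; each zero contributes +20 dB/decade.
Net: 0 zero(s) − 2 pole(s) → -40 dB/decade.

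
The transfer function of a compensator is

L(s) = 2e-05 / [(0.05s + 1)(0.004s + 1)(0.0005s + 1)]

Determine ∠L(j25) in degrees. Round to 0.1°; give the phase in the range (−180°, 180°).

At ω = 25 rad/s:
pole (1 + j25·0.05) = 1 + j1.25 → |·| ≈ 1.6008, ∠ ≈ 51.34°
pole (1 + j25·0.004) = 1 + j0.1 → |·| ≈ 1.005, ∠ ≈ 5.71°
pole (1 + j25·0.0005) = 1 + j0.0125 → |·| ≈ 1.0001, ∠ ≈ 0.72°
∠L = (0°) − (51.34° + 5.71° + 0.72°) = -57.77°

-57.8°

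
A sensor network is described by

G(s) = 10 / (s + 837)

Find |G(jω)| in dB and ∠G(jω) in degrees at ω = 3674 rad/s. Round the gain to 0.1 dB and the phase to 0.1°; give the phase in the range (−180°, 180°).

Substitute s = j3674:
Numerator: 10 = 10 + j0
Denominator: (j3674) + 837 = 837 + j3674
|N| = √(10² + 0²) ≈ 10, ∠N ≈ 0.00°
|D| = √(837² + 3674²) ≈ 3768.1, ∠D ≈ 77.17°
|G| = 10 / 3768.1 ≈ 0.0026539
Gain = 20 log₁₀(0.0026539) ≈ -51.52 dB
∠G = 0.00° − 77.17° = -77.17°

-51.5 dB, -77.2°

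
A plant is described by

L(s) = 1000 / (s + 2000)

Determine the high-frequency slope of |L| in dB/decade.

-20 dB/decade

Each pole contributes −20 dB/decade at high frequency; each zero contributes +20 dB/decade.
Net: 0 zero(s) − 1 pole(s) → -20 dB/decade.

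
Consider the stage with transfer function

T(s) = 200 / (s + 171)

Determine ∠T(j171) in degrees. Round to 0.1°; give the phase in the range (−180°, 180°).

-45.0°

Substitute s = j171:
Numerator: 200 = 200 + j0
Denominator: (j171) + 171 = 171 + j171
|N| = √(200² + 0²) ≈ 200, ∠N ≈ 0.00°
|D| = √(171² + 171²) ≈ 241.83, ∠D ≈ 45.00°
∠T = 0.00° − 45.00° = -45.00°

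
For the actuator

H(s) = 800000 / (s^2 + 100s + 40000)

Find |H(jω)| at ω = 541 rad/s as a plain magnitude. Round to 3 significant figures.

3.10

At s = jω = j541:
quadratic: (j541)² + 100·j541 + 40000 = -252681 + j54100 → |·| ≈ 2.5841e+05, ∠ ≈ 167.92°
|H| = 800000 / 2.5841e+05 ≈ 3.0959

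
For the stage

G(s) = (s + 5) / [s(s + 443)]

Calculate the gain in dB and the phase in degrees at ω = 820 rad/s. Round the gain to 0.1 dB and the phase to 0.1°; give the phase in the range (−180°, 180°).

-59.4 dB, -62.0°

At s = jω = j820:
zero (s+5): 5 + j820 → |·| = √(5²+820²) = √672425 ≈ 820.02, ∠ = arctan(820/5) ≈ 89.65°
pole (s+443): 443 + j820 → |·| = √(443²+820²) = √868649 ≈ 932.01, ∠ = arctan(820/443) ≈ 61.62°
pole at origin: |s| = 820, ∠ = 90.00° (in denominator)
|G| = 1 · 820.02 / 7.6425e+05 ≈ 0.001073
Gain = 20 log₁₀(0.001073) ≈ -59.39 dB
∠G = 89.65° − 151.62° = -61.97°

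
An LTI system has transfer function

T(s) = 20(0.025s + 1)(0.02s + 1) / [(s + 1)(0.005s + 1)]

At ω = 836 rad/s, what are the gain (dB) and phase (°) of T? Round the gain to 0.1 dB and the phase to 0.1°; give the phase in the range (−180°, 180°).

At ω = 836 rad/s:
zero (1 + j836·0.025) = 1 + j20.9 → |·| ≈ 20.924, ∠ ≈ 87.26°
zero (1 + j836·0.02) = 1 + j16.72 → |·| ≈ 16.75, ∠ ≈ 86.58°
pole (1 + j836·1) = 1 + j836 → |·| ≈ 836, ∠ ≈ 89.93°
pole (1 + j836·0.005) = 1 + j4.18 → |·| ≈ 4.298, ∠ ≈ 76.55°
|T| = 20 · 20.924 · 16.75 / (836 · 4.298) ≈ 1.9508
Gain = 20 log₁₀(1.9508) ≈ 5.80 dB
∠T = (87.26° + 86.58°) − (89.93° + 76.55°) = 7.36°

5.8 dB, 7.4°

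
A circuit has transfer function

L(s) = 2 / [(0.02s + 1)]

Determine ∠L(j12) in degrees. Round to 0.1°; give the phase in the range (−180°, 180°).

At ω = 12 rad/s:
pole (1 + j12·0.02) = 1 + j0.24 → |·| ≈ 1.0284, ∠ ≈ 13.50°
∠L = (0°) − (13.50°) = -13.50°

-13.5°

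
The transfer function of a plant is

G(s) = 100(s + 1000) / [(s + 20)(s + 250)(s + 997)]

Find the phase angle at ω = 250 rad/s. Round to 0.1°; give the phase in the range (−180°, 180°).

At s = jω = j250:
zero (s+1000): 1000 + j250 → |·| = √(1000²+250²) = √1062500 ≈ 1030.8, ∠ = arctan(250/1000) ≈ 14.04°
pole (s+20): 20 + j250 → |·| = √(20²+250²) = √62900 ≈ 250.8, ∠ = arctan(250/20) ≈ 85.43°
pole (s+250): 250 + j250 → |·| = √(250²+250²) = √125000 ≈ 353.55, ∠ = arctan(250/250) ≈ 45.00°
pole (s+997): 997 + j250 → |·| = √(997²+250²) = √1056509 ≈ 1027.9, ∠ = arctan(250/997) ≈ 14.08°
∠G = 14.04° − 144.51° = -130.47°

-130.5°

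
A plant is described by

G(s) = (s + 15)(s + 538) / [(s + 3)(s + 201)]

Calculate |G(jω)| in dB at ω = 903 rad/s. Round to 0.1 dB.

1.1 dB

At s = jω = j903:
zero (s+15): 15 + j903 → |·| = √(15²+903²) = √815634 ≈ 903.12, ∠ = arctan(903/15) ≈ 89.05°
zero (s+538): 538 + j903 → |·| = √(538²+903²) = √1104853 ≈ 1051.1, ∠ = arctan(903/538) ≈ 59.21°
pole (s+3): 3 + j903 → |·| = √(3²+903²) = √815418 ≈ 903, ∠ = arctan(903/3) ≈ 89.81°
pole (s+201): 201 + j903 → |·| = √(201²+903²) = √855810 ≈ 925.1, ∠ = arctan(903/201) ≈ 77.45°
|G| = 1 · 9.4927e+05 / 8.3537e+05 ≈ 1.1363
Gain = 20 log₁₀(1.1363) ≈ 1.11 dB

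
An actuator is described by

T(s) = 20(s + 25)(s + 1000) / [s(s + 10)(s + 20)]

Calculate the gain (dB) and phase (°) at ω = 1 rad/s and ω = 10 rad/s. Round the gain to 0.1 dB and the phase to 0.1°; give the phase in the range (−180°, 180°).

ω = 1: 67.9 dB, -96.2°; ω = 10: 44.6 dB, -139.2°

At s = jω = j1:
zero (s+25): 25 + j1 → |·| = √(25²+1²) = √626 ≈ 25.02, ∠ = arctan(1/25) ≈ 2.29°
zero (s+1000): 1000 + j1 → |·| = √(1000²+1²) = √1000001 ≈ 1000, ∠ = arctan(1/1000) ≈ 0.06°
pole (s+10): 10 + j1 → |·| = √(10²+1²) = √101 ≈ 10.05, ∠ = arctan(1/10) ≈ 5.71°
pole (s+20): 20 + j1 → |·| = √(20²+1²) = √401 ≈ 20.025, ∠ = arctan(1/20) ≈ 2.86°
pole at origin: |s| = 1, ∠ = 90.00° (in denominator)
|T| = 20 · 25020 / 201.25 ≈ 2486.5
Gain = 20 log₁₀(2486.5) ≈ 67.91 dB
∠T = 2.35° − 98.57° = -96.22°

At s = jω = j10:
zero (s+25): 25 + j10 → |·| = √(25²+10²) = √725 ≈ 26.926, ∠ = arctan(10/25) ≈ 21.80°
zero (s+1000): 1000 + j10 → |·| = √(1000²+10²) = √1000100 ≈ 1000, ∠ = arctan(10/1000) ≈ 0.57°
pole (s+10): 10 + j10 → |·| = √(10²+10²) = √200 ≈ 14.142, ∠ = arctan(10/10) ≈ 45.00°
pole (s+20): 20 + j10 → |·| = √(20²+10²) = √500 ≈ 22.361, ∠ = arctan(10/20) ≈ 26.57°
pole at origin: |s| = 10, ∠ = 90.00° (in denominator)
|T| = 20 · 26926 / 3162.3 ≈ 170.29
Gain = 20 log₁₀(170.29) ≈ 44.62 dB
∠T = 22.37° − 161.57° = -139.20°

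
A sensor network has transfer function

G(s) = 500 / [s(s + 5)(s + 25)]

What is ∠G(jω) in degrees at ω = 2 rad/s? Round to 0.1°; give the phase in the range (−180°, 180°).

At s = jω = j2:
pole (s+5): 5 + j2 → |·| = √(5²+2²) = √29 ≈ 5.3852, ∠ = arctan(2/5) ≈ 21.80°
pole (s+25): 25 + j2 → |·| = √(25²+2²) = √629 ≈ 25.08, ∠ = arctan(2/25) ≈ 4.57°
pole at origin: |s| = 2, ∠ = 90.00° (in denominator)
∠G = 0.00° − 116.37° = -116.37°

-116.4°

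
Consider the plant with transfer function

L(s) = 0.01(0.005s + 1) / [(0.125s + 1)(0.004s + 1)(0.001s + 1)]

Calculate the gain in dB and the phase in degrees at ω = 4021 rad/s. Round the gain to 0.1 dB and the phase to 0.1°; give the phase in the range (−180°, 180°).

At ω = 4021 rad/s:
zero (1 + j4021·0.005) = 1 + j20.105 → |·| ≈ 20.13, ∠ ≈ 87.15°
pole (1 + j4021·0.125) = 1 + j502.625 → |·| ≈ 502.63, ∠ ≈ 89.89°
pole (1 + j4021·0.004) = 1 + j16.084 → |·| ≈ 16.115, ∠ ≈ 86.44°
pole (1 + j4021·0.001) = 1 + j4.021 → |·| ≈ 4.1435, ∠ ≈ 76.03°
|L| = 0.01 · 20.13 / (502.63 · 16.115 · 4.1435) ≈ 5.9979e-06
Gain = 20 log₁₀(5.9979e-06) ≈ -104.44 dB
∠L = (87.15°) − (89.89° + 86.44° + 76.03°) = -165.21°

-104.4 dB, -165.2°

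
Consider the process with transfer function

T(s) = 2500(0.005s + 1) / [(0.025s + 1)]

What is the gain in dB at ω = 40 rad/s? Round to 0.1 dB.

65.1 dB

At ω = 40 rad/s:
zero (1 + j40·0.005) = 1 + j0.2 → |·| ≈ 1.0198, ∠ ≈ 11.31°
pole (1 + j40·0.025) = 1 + j1 → |·| ≈ 1.4142, ∠ ≈ 45.00°
|T| = 2500 · 1.0198 / (1.4142) ≈ 1802.8
Gain = 20 log₁₀(1802.8) ≈ 65.12 dB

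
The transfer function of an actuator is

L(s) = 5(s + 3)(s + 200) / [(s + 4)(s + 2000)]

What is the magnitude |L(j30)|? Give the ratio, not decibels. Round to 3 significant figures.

0.504

At s = jω = j30:
zero (s+3): 3 + j30 → |·| = √(3²+30²) = √909 ≈ 30.15, ∠ = arctan(30/3) ≈ 84.29°
zero (s+200): 200 + j30 → |·| = √(200²+30²) = √40900 ≈ 202.24, ∠ = arctan(30/200) ≈ 8.53°
pole (s+4): 4 + j30 → |·| = √(4²+30²) = √916 ≈ 30.265, ∠ = arctan(30/4) ≈ 82.41°
pole (s+2000): 2000 + j30 → |·| = √(2000²+30²) = √4000900 ≈ 2000.2, ∠ = arctan(30/2000) ≈ 0.86°
|L| = 5 · 6097.5 / 60536 ≈ 0.50363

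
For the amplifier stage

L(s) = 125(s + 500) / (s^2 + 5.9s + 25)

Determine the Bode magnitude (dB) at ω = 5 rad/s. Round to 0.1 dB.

66.5 dB

At s = jω = j5:
zero (s+500): 500 + j5 → |·| = √(500²+5²) = √250025 ≈ 500.02, ∠ = arctan(5/500) ≈ 0.57°
quadratic: (j5)² + 5.9·j5 + 25 = 0 + j29.5 → |·| ≈ 29.5, ∠ ≈ 90.00°
|L| = 125 · 500.02 / 29.5 ≈ 2118.7
Gain = 20 log₁₀(2118.7) ≈ 66.52 dB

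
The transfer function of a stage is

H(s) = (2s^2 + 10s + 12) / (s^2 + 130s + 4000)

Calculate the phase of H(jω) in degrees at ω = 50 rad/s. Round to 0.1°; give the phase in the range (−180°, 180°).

Substitute s = j50:
Numerator: 2(j50)^2 + 10(j50) + 12 = -4988 + j500
Denominator: (j50)^2 + 130(j50) + 4000 = 1500 + j6500
|N| = √(4988² + 500²) ≈ 5013, ∠N ≈ 174.28°
|D| = √(1500² + 6500²) ≈ 6670.8, ∠D ≈ 77.01°
∠H = 174.28° − 77.01° = 97.27°

97.3°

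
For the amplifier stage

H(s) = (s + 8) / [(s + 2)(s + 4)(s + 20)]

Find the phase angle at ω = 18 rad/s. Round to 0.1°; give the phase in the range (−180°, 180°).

At s = jω = j18:
zero (s+8): 8 + j18 → |·| = √(8²+18²) = √388 ≈ 19.698, ∠ = arctan(18/8) ≈ 66.04°
pole (s+2): 2 + j18 → |·| = √(2²+18²) = √328 ≈ 18.111, ∠ = arctan(18/2) ≈ 83.66°
pole (s+4): 4 + j18 → |·| = √(4²+18²) = √340 ≈ 18.439, ∠ = arctan(18/4) ≈ 77.47°
pole (s+20): 20 + j18 → |·| = √(20²+18²) = √724 ≈ 26.907, ∠ = arctan(18/20) ≈ 41.99°
∠H = 66.04° − 203.12° = -137.08°

-137.1°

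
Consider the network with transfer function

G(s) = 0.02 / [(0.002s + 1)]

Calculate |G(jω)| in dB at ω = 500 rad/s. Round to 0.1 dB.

At ω = 500 rad/s:
pole (1 + j500·0.002) = 1 + j1 → |·| ≈ 1.4142, ∠ ≈ 45.00°
|G| = 0.02 · 1 / (1.4142) ≈ 0.014142
Gain = 20 log₁₀(0.014142) ≈ -36.99 dB

-37.0 dB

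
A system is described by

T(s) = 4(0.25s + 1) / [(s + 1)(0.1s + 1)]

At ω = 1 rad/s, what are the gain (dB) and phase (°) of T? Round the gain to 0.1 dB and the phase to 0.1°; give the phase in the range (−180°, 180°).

At ω = 1 rad/s:
zero (1 + j1·0.25) = 1 + j0.25 → |·| ≈ 1.0308, ∠ ≈ 14.04°
pole (1 + j1·1) = 1 + j1 → |·| ≈ 1.4142, ∠ ≈ 45.00°
pole (1 + j1·0.1) = 1 + j0.1 → |·| ≈ 1.005, ∠ ≈ 5.71°
|T| = 4 · 1.0308 / (1.4142 · 1.005) ≈ 2.9011
Gain = 20 log₁₀(2.9011) ≈ 9.25 dB
∠T = (14.04°) − (45.00° + 5.71°) = -36.67°

9.3 dB, -36.7°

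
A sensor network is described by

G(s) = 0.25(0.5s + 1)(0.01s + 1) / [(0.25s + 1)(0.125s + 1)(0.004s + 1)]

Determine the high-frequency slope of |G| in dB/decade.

-20 dB/decade

Each pole contributes −20 dB/decade at high frequency; each zero contributes +20 dB/decade.
Net: 2 zero(s) − 3 pole(s) → -20 dB/decade.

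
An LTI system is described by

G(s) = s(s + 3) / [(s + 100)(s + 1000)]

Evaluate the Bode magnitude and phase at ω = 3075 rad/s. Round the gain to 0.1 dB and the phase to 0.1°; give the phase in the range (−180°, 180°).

At s = jω = j3075:
zero (s+3): 3 + j3075 → |·| = √(3²+3075²) = √9455634 ≈ 3075, ∠ = arctan(3075/3) ≈ 89.94°
zero at origin: s = j3075 → |·| = 3075, ∠ = 90.00°
pole (s+100): 100 + j3075 → |·| = √(100²+3075²) = √9465625 ≈ 3076.6, ∠ = arctan(3075/100) ≈ 88.14°
pole (s+1000): 1000 + j3075 → |·| = √(1000²+3075²) = √10455625 ≈ 3233.5, ∠ = arctan(3075/1000) ≈ 71.99°
|G| = 1 · 9.4556e+06 / 9.9482e+06 ≈ 0.95048
Gain = 20 log₁₀(0.95048) ≈ -0.44 dB
∠G = 179.94° − 160.13° = 19.81°

-0.4 dB, 19.8°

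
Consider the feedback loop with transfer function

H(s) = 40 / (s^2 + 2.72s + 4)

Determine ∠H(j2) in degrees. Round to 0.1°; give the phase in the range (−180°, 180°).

At s = jω = j2:
quadratic: (j2)² + 2.72·j2 + 4 = 0 + j5.44 → |·| ≈ 5.44, ∠ ≈ 90.00°
∠H = 0.00° − 90.00° = -90.00°

-90.0°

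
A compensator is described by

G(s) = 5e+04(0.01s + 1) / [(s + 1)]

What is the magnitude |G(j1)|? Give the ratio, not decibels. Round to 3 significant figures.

3.54e+04

At ω = 1 rad/s:
zero (1 + j1·0.01) = 1 + j0.01 → |·| ≈ 1, ∠ ≈ 0.57°
pole (1 + j1·1) = 1 + j1 → |·| ≈ 1.4142, ∠ ≈ 45.00°
|G| = 5e+04 · 1 / (1.4142) ≈ 35356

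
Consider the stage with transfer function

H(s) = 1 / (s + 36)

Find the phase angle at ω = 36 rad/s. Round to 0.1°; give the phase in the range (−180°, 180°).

At s = jω = j36:
pole (s+36): 36 + j36 → |·| = √(36²+36²) = √2592 ≈ 50.912, ∠ = arctan(36/36) ≈ 45.00°
∠H = 0.00° − 45.00° = -45.00°

-45.0°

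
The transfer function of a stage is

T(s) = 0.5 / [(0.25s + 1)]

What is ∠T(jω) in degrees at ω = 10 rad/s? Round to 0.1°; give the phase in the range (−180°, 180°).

-68.2°

At ω = 10 rad/s:
pole (1 + j10·0.25) = 1 + j2.5 → |·| ≈ 2.6926, ∠ ≈ 68.20°
∠T = (0°) − (68.20°) = -68.20°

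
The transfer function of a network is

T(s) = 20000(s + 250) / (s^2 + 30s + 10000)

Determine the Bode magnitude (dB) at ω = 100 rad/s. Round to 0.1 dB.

At s = jω = j100:
zero (s+250): 250 + j100 → |·| = √(250²+100²) = √72500 ≈ 269.26, ∠ = arctan(100/250) ≈ 21.80°
quadratic: (j100)² + 30·j100 + 10000 = 0 + j3000 → |·| ≈ 3000, ∠ ≈ 90.00°
|T| = 20000 · 269.26 / 3000 ≈ 1795.1
Gain = 20 log₁₀(1795.1) ≈ 65.08 dB

65.1 dB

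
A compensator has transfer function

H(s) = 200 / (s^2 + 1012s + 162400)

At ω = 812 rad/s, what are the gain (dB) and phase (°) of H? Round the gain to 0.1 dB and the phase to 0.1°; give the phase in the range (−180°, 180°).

Substitute s = j812:
Numerator: 200 = 200 + j0
Denominator: (j812)^2 + 1012(j812) + 162400 = -496944 + j821744
|N| = √(200² + 0²) ≈ 200, ∠N ≈ 0.00°
|D| = √(496944² + 821744²) ≈ 9.6032e+05, ∠D ≈ 121.16°
|H| = 200 / 9.6032e+05 ≈ 0.00020826
Gain = 20 log₁₀(0.00020826) ≈ -73.63 dB
∠H = 0.00° − 121.16° = -121.16°

-73.6 dB, -121.2°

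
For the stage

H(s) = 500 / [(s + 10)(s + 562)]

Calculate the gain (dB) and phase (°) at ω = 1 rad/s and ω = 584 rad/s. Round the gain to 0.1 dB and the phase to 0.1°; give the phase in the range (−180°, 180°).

ω = 1: -21.1 dB, -5.8°; ω = 584: -59.5 dB, -135.1°

At s = jω = j1:
pole (s+10): 10 + j1 → |·| = √(10²+1²) = √101 ≈ 10.05, ∠ = arctan(1/10) ≈ 5.71°
pole (s+562): 562 + j1 → |·| = √(562²+1²) = √315845 ≈ 562, ∠ = arctan(1/562) ≈ 0.10°
|H| = 500 / 5648.1 ≈ 0.088525
Gain = 20 log₁₀(0.088525) ≈ -21.06 dB
∠H = 0.00° − 5.81° = -5.81°

At s = jω = j584:
pole (s+10): 10 + j584 → |·| = √(10²+584²) = √341156 ≈ 584.09, ∠ = arctan(584/10) ≈ 89.02°
pole (s+562): 562 + j584 → |·| = √(562²+584²) = √656900 ≈ 810.49, ∠ = arctan(584/562) ≈ 46.10°
|H| = 500 / 4.734e+05 ≈ 0.0010562
Gain = 20 log₁₀(0.0010562) ≈ -59.53 dB
∠H = 0.00° − 135.12° = -135.12°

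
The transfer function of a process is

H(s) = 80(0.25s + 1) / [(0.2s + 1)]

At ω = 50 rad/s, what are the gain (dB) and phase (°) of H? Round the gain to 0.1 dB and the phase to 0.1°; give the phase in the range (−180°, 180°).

At ω = 50 rad/s:
zero (1 + j50·0.25) = 1 + j12.5 → |·| ≈ 12.54, ∠ ≈ 85.43°
pole (1 + j50·0.2) = 1 + j10 → |·| ≈ 10.05, ∠ ≈ 84.29°
|H| = 80 · 12.54 / (10.05) ≈ 99.821
Gain = 20 log₁₀(99.821) ≈ 39.98 dB
∠H = (85.43°) − (84.29°) = 1.14°

40.0 dB, 1.1°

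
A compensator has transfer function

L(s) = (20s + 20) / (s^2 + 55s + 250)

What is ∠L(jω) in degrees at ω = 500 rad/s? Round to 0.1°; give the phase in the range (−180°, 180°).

Substitute s = j500:
Numerator: 20(j500) + 20 = 20 + j10000
Denominator: (j500)^2 + 55(j500) + 250 = -249750 + j27500
|N| = √(20² + 10000²) ≈ 10000, ∠N ≈ 89.89°
|D| = √(249750² + 27500²) ≈ 2.5126e+05, ∠D ≈ 173.72°
∠L = 89.89° − 173.72° = -83.83°

-83.8°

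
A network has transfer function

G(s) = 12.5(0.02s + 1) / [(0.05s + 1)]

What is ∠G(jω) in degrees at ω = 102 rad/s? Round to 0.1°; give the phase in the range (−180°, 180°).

-15.0°

At ω = 102 rad/s:
zero (1 + j102·0.02) = 1 + j2.04 → |·| ≈ 2.2719, ∠ ≈ 63.89°
pole (1 + j102·0.05) = 1 + j5.1 → |·| ≈ 5.1971, ∠ ≈ 78.91°
∠G = (63.89°) − (78.91°) = -15.02°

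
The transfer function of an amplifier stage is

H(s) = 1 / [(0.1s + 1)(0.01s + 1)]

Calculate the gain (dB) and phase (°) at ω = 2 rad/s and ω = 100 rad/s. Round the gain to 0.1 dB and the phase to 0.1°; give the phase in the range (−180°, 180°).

At ω = 2 rad/s:
pole (1 + j2·0.1) = 1 + j0.2 → |·| ≈ 1.0198, ∠ ≈ 11.31°
pole (1 + j2·0.01) = 1 + j0.02 → |·| ≈ 1.0002, ∠ ≈ 1.15°
|H| = 1 · 1 / (1.0198 · 1.0002) ≈ 0.98039
Gain = 20 log₁₀(0.98039) ≈ -0.17 dB
∠H = (0°) − (11.31° + 1.15°) = -12.46°

At ω = 100 rad/s:
pole (1 + j100·0.1) = 1 + j10 → |·| ≈ 10.05, ∠ ≈ 84.29°
pole (1 + j100·0.01) = 1 + j1 → |·| ≈ 1.4142, ∠ ≈ 45.00°
|H| = 1 · 1 / (10.05 · 1.4142) ≈ 0.07036
Gain = 20 log₁₀(0.07036) ≈ -23.05 dB
∠H = (0°) − (84.29° + 45.00°) = -129.29°

ω = 2: -0.2 dB, -12.5°; ω = 100: -23.1 dB, -129.3°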